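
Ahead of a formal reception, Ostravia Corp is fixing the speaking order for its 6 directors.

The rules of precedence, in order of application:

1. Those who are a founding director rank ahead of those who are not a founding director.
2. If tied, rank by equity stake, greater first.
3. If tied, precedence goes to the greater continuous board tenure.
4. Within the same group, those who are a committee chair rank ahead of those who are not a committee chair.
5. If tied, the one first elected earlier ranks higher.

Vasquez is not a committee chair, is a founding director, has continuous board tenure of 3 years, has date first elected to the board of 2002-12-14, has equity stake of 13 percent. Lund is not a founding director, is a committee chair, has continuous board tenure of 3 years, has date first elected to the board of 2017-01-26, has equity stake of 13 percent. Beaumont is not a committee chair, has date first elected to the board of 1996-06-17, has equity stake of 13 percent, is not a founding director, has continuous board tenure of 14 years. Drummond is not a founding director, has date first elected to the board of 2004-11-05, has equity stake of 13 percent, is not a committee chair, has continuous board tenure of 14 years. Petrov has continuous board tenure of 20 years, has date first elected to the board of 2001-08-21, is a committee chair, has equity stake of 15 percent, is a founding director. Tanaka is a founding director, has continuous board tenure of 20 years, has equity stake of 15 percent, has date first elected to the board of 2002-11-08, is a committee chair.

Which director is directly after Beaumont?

Drummond

By the first rule: Petrov, Tanaka and Vasquez (each a founding director); then Beaumont, Drummond and Lund (each not a founding director).
Among Petrov, Tanaka and Vasquez, by equity stake (higher first): Petrov and Tanaka (15 percent) before Vasquez (13 percent).
Petrov and Tanaka both have continuous board tenure 20 years, so the next rule applies.
Petrov and Tanaka are each a committee chair, so the next rule applies.
Among Petrov and Tanaka, by date first elected to the board (earlier first): Petrov (2001-08-21) before Tanaka (2002-11-08).
Beaumont, Drummond and Lund all have equity stake 13 percent, so the next rule applies.
Among Beaumont, Drummond and Lund, by continuous board tenure (higher first): Beaumont and Drummond (14 years) before Lund (3 years).
Beaumont and Drummond are each not a committee chair, so the next rule applies.
Among Beaumont and Drummond, by date first elected to the board (earlier first): Beaumont (1996-06-17) before Drummond (2004-11-05).
Order: Petrov, Tanaka, Vasquez, Beaumont, Drummond, Lund.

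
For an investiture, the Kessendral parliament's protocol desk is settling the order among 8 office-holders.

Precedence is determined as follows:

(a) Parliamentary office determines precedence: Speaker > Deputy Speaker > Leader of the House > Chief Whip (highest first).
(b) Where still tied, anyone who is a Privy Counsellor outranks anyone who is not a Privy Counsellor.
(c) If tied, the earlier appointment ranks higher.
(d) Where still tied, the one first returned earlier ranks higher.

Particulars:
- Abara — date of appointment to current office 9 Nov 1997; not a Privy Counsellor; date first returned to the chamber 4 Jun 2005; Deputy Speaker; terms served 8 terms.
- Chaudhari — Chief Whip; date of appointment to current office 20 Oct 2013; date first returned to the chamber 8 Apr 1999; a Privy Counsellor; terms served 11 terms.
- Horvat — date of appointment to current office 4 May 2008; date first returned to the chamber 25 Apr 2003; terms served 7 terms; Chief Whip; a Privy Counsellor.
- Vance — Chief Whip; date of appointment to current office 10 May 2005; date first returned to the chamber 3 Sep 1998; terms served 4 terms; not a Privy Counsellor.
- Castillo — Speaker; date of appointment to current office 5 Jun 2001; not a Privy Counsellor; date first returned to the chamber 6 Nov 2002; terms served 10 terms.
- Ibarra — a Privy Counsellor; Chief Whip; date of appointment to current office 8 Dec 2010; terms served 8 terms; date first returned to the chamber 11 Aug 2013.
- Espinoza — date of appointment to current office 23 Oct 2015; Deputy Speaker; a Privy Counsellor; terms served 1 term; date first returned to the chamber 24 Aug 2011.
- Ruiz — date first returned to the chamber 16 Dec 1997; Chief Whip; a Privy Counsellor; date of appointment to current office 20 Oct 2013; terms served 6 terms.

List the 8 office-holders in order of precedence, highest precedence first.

By parliamentary office: Castillo (Speaker); then Espinoza and Abara (Deputy Speaker); then Horvat, Ibarra, Ruiz, Chaudhari and Vance (Chief Whip).
Among Espinoza and Abara, a Privy Counsellor before not a Privy Counsellor: Espinoza (a Privy Counsellor) before Abara (not a Privy Counsellor).
Among Horvat, Ibarra, Ruiz, Chaudhari and Vance, a Privy Counsellor before not a Privy Counsellor: Horvat, Ibarra, Ruiz and Chaudhari (a Privy Counsellor) before Vance (not a Privy Counsellor).
Among Horvat, Ibarra, Ruiz and Chaudhari, by date of appointment to current office (earlier first): Horvat (4 May 2008) before Ibarra (8 Dec 2010) before Ruiz and Chaudhari (20 Oct 2013).
Among Ruiz and Chaudhari, by date first returned to the chamber (earlier first): Ruiz (16 Dec 1997) before Chaudhari (8 Apr 1999).
Full order: Castillo, Espinoza, Abara, Horvat, Ibarra, Ruiz, Chaudhari, Vance.

Castillo, Espinoza, Abara, Horvat, Ibarra, Ruiz, Chaudhari, Vance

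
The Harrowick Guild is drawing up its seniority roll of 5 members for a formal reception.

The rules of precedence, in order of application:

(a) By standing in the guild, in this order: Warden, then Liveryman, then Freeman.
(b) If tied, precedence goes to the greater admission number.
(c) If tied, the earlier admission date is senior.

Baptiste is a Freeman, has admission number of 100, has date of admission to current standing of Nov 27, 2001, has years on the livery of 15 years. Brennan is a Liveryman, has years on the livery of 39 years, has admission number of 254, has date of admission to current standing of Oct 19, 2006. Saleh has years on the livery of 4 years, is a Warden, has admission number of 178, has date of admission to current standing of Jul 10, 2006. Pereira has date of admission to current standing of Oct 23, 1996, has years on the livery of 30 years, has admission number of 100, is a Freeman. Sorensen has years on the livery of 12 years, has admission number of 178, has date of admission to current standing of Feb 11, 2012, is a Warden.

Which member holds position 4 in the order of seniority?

Pereira

By standing in the guild: Saleh and Sorensen (Warden); then Brennan (Liveryman); then Pereira and Baptiste (Freeman).
Saleh and Sorensen both have admission number 178, so the next rule applies.
Among Saleh and Sorensen, by date of admission to current standing (earlier first): Saleh (Jul 10, 2006) before Sorensen (Feb 11, 2012).
Pereira and Baptiste both have admission number 100, so the next rule applies.
Among Pereira and Baptiste, by date of admission to current standing (earlier first): Pereira (Oct 23, 1996) before Baptiste (Nov 27, 2001).
Order: Saleh, Sorensen, Brennan, Pereira, Baptiste.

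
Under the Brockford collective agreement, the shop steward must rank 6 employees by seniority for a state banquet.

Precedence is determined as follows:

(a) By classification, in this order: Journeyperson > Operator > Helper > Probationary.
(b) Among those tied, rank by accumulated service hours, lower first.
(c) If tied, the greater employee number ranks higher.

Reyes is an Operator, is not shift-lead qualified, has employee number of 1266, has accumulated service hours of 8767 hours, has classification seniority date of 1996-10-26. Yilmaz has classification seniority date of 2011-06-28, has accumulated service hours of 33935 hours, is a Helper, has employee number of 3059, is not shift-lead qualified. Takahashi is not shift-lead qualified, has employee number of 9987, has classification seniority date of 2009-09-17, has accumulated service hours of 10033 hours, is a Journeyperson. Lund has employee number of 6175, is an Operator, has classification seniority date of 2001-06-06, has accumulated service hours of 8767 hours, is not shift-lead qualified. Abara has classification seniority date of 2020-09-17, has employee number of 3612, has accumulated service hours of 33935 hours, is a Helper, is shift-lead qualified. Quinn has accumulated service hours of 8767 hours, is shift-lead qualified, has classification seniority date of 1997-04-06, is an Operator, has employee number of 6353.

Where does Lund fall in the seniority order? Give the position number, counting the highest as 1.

By classification: Takahashi (Journeyperson); then Quinn, Lund and Reyes (Operator); then Abara and Yilmaz (Helper).
Quinn, Lund and Reyes all have accumulated service hours 8767 hours, so the next rule applies.
Among Quinn, Lund and Reyes, by employee number (higher first): Quinn (6353) before Lund (6175) before Reyes (1266).
Abara and Yilmaz both have accumulated service hours 33935 hours, so the next rule applies.
Among Abara and Yilmaz, by employee number (higher first): Abara (3612) before Yilmaz (3059).
Order: Takahashi, Quinn, Lund, Reyes, Abara, Yilmaz. So position 3.

3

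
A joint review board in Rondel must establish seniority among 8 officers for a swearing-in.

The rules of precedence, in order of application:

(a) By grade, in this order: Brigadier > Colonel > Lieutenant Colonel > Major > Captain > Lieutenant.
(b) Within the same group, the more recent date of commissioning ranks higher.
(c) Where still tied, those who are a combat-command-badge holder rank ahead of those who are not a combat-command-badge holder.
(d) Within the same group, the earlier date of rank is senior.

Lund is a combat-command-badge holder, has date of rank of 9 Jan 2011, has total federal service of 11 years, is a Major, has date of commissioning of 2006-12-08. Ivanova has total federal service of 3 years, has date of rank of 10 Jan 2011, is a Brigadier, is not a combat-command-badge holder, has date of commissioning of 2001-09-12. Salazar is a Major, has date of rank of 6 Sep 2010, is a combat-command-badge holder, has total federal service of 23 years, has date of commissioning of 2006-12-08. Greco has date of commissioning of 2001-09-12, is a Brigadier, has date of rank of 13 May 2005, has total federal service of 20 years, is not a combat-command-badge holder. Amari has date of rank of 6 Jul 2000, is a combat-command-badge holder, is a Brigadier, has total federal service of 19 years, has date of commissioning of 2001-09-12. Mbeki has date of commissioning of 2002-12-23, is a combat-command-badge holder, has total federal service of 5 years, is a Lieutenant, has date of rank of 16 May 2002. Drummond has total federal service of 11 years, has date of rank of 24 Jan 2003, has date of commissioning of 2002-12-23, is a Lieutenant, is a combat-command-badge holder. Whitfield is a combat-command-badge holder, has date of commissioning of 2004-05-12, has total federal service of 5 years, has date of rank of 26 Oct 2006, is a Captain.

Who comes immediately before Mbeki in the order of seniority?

By grade: Amari, Greco and Ivanova (Brigadier); then Salazar and Lund (Major); then Whitfield (Captain); then Mbeki and Drummond (Lieutenant).
Amari, Greco and Ivanova all have date of commissioning 2001-09-12, so the next rule applies.
Among Amari, Greco and Ivanova, a combat-command-badge holder before not a combat-command-badge holder: Amari (a combat-command-badge holder) before Greco and Ivanova (not a combat-command-badge holder).
Among Greco and Ivanova, by date of rank (earlier first): Greco (13 May 2005) before Ivanova (10 Jan 2011).
Salazar and Lund both have date of commissioning 2006-12-08, so the next rule applies.
Salazar and Lund are each a combat-command-badge holder, so the next rule applies.
Among Salazar and Lund, by date of rank (earlier first): Salazar (6 Sep 2010) before Lund (9 Jan 2011).
Mbeki and Drummond both have date of commissioning 2002-12-23, so the next rule applies.
Mbeki and Drummond are each a combat-command-badge holder, so the next rule applies.
Among Mbeki and Drummond, by date of rank (earlier first): Mbeki (16 May 2002) before Drummond (24 Jan 2003).
Order: Amari, Greco, Ivanova, Salazar, Lund, Whitfield, Mbeki, Drummond.

Whitfield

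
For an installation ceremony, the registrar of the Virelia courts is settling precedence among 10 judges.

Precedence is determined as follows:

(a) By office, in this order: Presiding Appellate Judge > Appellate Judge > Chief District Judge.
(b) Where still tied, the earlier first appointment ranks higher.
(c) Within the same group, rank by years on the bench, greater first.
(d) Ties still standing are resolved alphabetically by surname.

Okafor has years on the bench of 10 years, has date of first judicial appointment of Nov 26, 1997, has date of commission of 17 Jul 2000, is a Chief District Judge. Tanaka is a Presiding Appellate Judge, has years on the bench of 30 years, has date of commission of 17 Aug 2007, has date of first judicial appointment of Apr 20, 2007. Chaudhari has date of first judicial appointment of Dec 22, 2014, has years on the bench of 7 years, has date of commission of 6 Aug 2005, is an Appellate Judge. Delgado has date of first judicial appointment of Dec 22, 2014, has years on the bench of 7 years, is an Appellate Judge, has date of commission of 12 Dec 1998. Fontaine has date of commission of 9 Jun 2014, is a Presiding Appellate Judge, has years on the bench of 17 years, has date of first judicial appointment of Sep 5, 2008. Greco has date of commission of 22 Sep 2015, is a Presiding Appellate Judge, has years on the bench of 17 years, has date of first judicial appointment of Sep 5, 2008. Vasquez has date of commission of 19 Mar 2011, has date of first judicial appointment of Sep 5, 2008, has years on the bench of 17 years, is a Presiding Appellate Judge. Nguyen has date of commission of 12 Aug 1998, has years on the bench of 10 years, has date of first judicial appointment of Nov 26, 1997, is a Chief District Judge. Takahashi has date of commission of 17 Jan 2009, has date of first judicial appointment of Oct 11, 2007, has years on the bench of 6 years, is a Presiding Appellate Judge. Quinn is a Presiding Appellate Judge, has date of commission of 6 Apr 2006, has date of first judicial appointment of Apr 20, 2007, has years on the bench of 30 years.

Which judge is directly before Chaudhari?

By office: Quinn, Tanaka, Takahashi, Fontaine, Greco and Vasquez (Presiding Appellate Judge); then Chaudhari and Delgado (Appellate Judge); then Nguyen and Okafor (Chief District Judge).
Among Quinn, Tanaka, Takahashi, Fontaine, Greco and Vasquez, by date of first judicial appointment (earlier first): Quinn and Tanaka (Apr 20, 2007) before Takahashi (Oct 11, 2007) before Fontaine, Greco and Vasquez (Sep 5, 2008).
Quinn and Tanaka both have years on the bench 30 years, so the next rule applies.
Among Quinn and Tanaka, alphabetically by surname: Quinn before Tanaka.
Fontaine, Greco and Vasquez all have years on the bench 17 years, so the next rule applies.
Among Fontaine, Greco and Vasquez, alphabetically by surname: Fontaine before Greco before Vasquez.
Chaudhari and Delgado both have date of first judicial appointment Dec 22, 2014, so the next rule applies.
Chaudhari and Delgado both have years on the bench 7 years, so the next rule applies.
Among Chaudhari and Delgado, alphabetically by surname: Chaudhari before Delgado.
Nguyen and Okafor both have date of first judicial appointment Nov 26, 1997, so the next rule applies.
Nguyen and Okafor both have years on the bench 10 years, so the next rule applies.
Among Nguyen and Okafor, alphabetically by surname: Nguyen before Okafor.
Order: Quinn, Tanaka, Takahashi, Fontaine, Greco, Vasquez, Chaudhari, Delgado, Nguyen, Okafor.

Vasquez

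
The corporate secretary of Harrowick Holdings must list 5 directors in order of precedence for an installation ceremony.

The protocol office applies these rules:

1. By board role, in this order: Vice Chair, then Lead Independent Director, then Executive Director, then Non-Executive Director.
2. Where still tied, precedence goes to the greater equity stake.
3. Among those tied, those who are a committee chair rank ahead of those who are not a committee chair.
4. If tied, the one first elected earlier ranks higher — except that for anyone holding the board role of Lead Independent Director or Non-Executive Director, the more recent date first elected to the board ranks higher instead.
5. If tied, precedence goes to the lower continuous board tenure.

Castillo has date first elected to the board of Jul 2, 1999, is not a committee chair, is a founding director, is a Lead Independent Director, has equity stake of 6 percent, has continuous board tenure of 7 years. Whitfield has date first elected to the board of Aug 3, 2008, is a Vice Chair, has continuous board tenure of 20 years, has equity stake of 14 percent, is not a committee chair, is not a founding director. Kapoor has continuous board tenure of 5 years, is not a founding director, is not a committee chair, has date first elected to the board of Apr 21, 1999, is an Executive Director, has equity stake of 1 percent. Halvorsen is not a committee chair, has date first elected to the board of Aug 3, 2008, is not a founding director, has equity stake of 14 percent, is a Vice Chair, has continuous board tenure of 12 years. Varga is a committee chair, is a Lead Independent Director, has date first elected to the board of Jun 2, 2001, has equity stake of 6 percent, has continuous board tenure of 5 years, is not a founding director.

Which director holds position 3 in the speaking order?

By board role: Halvorsen and Whitfield (Vice Chair); then Varga and Castillo (Lead Independent Director); then Kapoor (Executive Director).
Halvorsen and Whitfield both have equity stake 14 percent, so the next rule applies.
Halvorsen and Whitfield are each not a committee chair, so the next rule applies.
Halvorsen and Whitfield both have date first elected to the board Aug 3, 2008, so the next rule applies.
Among Halvorsen and Whitfield, by continuous board tenure (lower first): Halvorsen (12 years) before Whitfield (20 years).
Varga and Castillo both have equity stake 6 percent, so the next rule applies.
Among Varga and Castillo, a committee chair before not a committee chair: Varga (a committee chair) before Castillo (not a committee chair).
Order: Halvorsen, Whitfield, Varga, Castillo, Kapoor.

Varga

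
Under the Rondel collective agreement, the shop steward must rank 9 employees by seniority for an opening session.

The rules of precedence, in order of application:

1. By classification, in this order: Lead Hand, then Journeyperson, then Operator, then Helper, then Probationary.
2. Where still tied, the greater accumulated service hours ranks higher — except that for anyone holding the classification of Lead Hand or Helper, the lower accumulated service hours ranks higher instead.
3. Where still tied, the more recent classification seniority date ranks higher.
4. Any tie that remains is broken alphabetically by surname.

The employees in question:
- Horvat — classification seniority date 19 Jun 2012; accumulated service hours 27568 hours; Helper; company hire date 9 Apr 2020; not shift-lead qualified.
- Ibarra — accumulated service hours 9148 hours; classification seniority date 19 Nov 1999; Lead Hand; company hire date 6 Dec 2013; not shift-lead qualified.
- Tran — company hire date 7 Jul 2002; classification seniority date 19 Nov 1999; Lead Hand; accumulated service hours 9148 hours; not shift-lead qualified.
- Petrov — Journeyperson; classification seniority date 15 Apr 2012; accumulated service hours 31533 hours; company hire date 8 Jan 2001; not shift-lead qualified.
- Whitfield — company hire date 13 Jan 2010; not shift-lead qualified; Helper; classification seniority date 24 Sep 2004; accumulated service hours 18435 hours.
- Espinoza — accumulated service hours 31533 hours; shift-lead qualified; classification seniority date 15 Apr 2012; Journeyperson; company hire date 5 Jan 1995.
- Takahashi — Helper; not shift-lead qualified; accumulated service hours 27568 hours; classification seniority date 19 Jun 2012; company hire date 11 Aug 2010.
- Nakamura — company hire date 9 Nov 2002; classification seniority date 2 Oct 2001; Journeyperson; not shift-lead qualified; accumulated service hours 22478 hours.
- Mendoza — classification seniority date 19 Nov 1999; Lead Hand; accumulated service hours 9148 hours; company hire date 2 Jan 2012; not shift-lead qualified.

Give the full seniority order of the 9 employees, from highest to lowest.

By classification: Ibarra, Mendoza and Tran (Lead Hand); then Espinoza, Petrov and Nakamura (Journeyperson); then Whitfield, Horvat and Takahashi (Helper).
Ibarra, Mendoza and Tran all have accumulated service hours 9148 hours, so the next rule applies.
Ibarra, Mendoza and Tran all have classification seniority date 19 Nov 1999, so the next rule applies.
Among Ibarra, Mendoza and Tran, alphabetically by surname: Ibarra before Mendoza before Tran.
Among Espinoza, Petrov and Nakamura, by accumulated service hours (higher first): Espinoza and Petrov (31533 hours) before Nakamura (22478 hours).
Espinoza and Petrov both have classification seniority date 15 Apr 2012, so the next rule applies.
Among Espinoza and Petrov, alphabetically by surname: Espinoza before Petrov.
Among Whitfield, Horvat and Takahashi, by accumulated service hours (lower first) (reversed rule for this group): Whitfield (18435 hours) before Horvat and Takahashi (27568 hours).
Horvat and Takahashi both have classification seniority date 19 Jun 2012, so the next rule applies.
Among Horvat and Takahashi, alphabetically by surname: Horvat before Takahashi.
Full order: Ibarra, Mendoza, Tran, Espinoza, Petrov, Nakamura, Whitfield, Horvat, Takahashi.

Ibarra, Mendoza, Tran, Espinoza, Petrov, Nakamura, Whitfield, Horvat, Takahashi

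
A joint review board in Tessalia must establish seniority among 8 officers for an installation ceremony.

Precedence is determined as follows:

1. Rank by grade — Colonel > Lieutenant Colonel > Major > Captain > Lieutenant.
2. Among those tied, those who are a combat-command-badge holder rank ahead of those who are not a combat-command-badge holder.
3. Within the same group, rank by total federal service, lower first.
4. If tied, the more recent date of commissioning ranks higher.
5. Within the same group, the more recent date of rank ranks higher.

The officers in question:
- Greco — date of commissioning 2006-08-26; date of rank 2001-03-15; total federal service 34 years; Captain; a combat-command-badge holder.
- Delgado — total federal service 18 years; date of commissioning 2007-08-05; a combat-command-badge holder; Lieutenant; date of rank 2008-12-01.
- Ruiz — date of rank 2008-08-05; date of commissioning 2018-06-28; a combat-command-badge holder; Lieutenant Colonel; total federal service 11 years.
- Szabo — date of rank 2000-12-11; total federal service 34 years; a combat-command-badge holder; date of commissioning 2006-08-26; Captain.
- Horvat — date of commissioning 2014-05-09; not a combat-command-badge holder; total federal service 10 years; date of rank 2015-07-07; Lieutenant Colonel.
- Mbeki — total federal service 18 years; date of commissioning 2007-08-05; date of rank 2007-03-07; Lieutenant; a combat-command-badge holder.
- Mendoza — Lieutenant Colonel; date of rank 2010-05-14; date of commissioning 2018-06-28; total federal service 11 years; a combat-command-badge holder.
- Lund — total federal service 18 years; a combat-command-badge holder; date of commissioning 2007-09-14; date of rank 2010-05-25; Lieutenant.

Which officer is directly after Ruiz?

Horvat

By grade: Mendoza, Ruiz and Horvat (Lieutenant Colonel); then Greco and Szabo (Captain); then Lund, Delgado and Mbeki (Lieutenant).
Among Mendoza, Ruiz and Horvat, a combat-command-badge holder before not a combat-command-badge holder: Mendoza and Ruiz (a combat-command-badge holder) before Horvat (not a combat-command-badge holder).
Mendoza and Ruiz both have total federal service 11 years, so the next rule applies.
Mendoza and Ruiz both have date of commissioning 2018-06-28, so the next rule applies.
Among Mendoza and Ruiz, by date of rank (later first): Mendoza (2010-05-14) before Ruiz (2008-08-05).
Greco and Szabo are each a combat-command-badge holder, so the next rule applies.
Greco and Szabo both have total federal service 34 years, so the next rule applies.
Greco and Szabo both have date of commissioning 2006-08-26, so the next rule applies.
Among Greco and Szabo, by date of rank (later first): Greco (2001-03-15) before Szabo (2000-12-11).
Lund, Delgado and Mbeki are each a combat-command-badge holder, so the next rule applies.
Lund, Delgado and Mbeki all have total federal service 18 years, so the next rule applies.
Among Lund, Delgado and Mbeki, by date of commissioning (later first): Lund (2007-09-14) before Delgado and Mbeki (2007-08-05).
Among Delgado and Mbeki, by date of rank (later first): Delgado (2008-12-01) before Mbeki (2007-03-07).
Order: Mendoza, Ruiz, Horvat, Greco, Szabo, Lund, Delgado, Mbeki.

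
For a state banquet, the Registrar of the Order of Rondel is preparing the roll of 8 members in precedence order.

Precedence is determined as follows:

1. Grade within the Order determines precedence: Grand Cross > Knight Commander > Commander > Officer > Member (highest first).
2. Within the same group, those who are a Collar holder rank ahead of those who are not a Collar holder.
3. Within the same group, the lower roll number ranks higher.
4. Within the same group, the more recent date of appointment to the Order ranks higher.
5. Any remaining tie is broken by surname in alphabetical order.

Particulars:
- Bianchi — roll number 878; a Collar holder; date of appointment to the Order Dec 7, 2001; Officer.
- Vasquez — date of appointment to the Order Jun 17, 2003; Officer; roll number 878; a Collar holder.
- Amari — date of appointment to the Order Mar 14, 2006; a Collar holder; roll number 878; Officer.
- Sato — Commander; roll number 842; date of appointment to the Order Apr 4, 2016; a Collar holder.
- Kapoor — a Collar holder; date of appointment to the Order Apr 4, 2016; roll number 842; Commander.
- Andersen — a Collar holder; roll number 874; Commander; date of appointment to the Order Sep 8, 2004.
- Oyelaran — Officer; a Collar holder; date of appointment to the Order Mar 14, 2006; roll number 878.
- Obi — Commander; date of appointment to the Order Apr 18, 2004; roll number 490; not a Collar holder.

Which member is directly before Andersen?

Sato

By grade within the Order: Kapoor, Sato, Andersen and Obi (Commander); then Amari, Oyelaran, Vasquez and Bianchi (Officer).
Among Kapoor, Sato, Andersen and Obi, a Collar holder before not a Collar holder: Kapoor, Sato and Andersen (a Collar holder) before Obi (not a Collar holder).
Among Kapoor, Sato and Andersen, by roll number (lower first): Kapoor and Sato (842) before Andersen (874).
Kapoor and Sato both have date of appointment to the Order Apr 4, 2016, so the next rule applies.
Among Kapoor and Sato, alphabetically by surname: Kapoor before Sato.
Amari, Oyelaran, Vasquez and Bianchi are each a Collar holder, so the next rule applies.
Amari, Oyelaran, Vasquez and Bianchi all have roll number 878, so the next rule applies.
Among Amari, Oyelaran, Vasquez and Bianchi, by date of appointment to the Order (later first): Amari and Oyelaran (Mar 14, 2006) before Vasquez (Jun 17, 2003) before Bianchi (Dec 7, 2001).
Among Amari and Oyelaran, alphabetically by surname: Amari before Oyelaran.
Order: Kapoor, Sato, Andersen, Obi, Amari, Oyelaran, Vasquez, Bianchi.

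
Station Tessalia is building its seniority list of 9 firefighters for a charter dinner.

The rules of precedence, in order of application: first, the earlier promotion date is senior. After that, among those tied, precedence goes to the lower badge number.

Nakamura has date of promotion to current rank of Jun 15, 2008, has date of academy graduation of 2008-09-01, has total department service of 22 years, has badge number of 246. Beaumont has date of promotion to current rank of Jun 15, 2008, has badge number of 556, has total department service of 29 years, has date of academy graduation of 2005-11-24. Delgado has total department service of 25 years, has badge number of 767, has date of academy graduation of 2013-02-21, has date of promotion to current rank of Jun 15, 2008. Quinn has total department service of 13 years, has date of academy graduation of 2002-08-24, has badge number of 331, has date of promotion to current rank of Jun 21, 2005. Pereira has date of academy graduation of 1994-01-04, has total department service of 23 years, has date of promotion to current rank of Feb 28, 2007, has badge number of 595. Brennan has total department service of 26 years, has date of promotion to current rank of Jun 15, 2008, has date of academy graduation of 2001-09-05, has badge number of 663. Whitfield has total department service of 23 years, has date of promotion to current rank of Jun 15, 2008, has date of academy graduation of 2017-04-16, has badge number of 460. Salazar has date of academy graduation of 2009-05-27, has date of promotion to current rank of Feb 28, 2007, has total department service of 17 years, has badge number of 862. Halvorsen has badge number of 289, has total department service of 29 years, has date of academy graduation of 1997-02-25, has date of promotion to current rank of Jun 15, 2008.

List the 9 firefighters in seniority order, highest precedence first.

Quinn, Pereira, Salazar, Nakamura, Halvorsen, Whitfield, Beaumont, Brennan, Delgado

By date of promotion to current rank (earlier first): Quinn (Jun 21, 2005); then Pereira and Salazar (both Feb 28, 2007); then Nakamura, Halvorsen, Whitfield, Beaumont, Brennan and Delgado (each Jun 15, 2008).
Among Pereira and Salazar, by badge number (lower first): Pereira (595) before Salazar (862).
Among Nakamura, Halvorsen, Whitfield, Beaumont, Brennan and Delgado, by badge number (lower first): Nakamura (246) before Halvorsen (289) before Whitfield (460) before Beaumont (556) before Brennan (663) before Delgado (767).
Full order: Quinn, Pereira, Salazar, Nakamura, Halvorsen, Whitfield, Beaumont, Brennan, Delgado.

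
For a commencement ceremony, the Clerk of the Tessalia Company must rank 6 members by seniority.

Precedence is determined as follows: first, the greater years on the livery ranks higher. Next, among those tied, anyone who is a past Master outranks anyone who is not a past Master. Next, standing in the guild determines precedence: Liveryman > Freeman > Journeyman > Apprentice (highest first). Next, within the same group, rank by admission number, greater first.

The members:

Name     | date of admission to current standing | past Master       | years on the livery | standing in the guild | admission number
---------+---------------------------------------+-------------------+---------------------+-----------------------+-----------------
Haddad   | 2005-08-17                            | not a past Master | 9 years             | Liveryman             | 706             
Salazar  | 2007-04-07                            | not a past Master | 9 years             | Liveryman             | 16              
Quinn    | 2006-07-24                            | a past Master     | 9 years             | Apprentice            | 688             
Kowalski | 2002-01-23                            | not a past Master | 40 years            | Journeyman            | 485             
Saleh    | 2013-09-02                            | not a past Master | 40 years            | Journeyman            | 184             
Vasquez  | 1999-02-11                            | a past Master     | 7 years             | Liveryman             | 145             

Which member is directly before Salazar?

Haddad

By years on the livery (higher first): Kowalski and Saleh (both 40 years); then Quinn, Haddad and Salazar (each 9 years); then Vasquez (7 years).
Kowalski and Saleh are each not a past Master, so the next rule applies.
Kowalski and Saleh are each Journeyman, so the next rule applies.
Among Kowalski and Saleh, by admission number (higher first): Kowalski (485) before Saleh (184).
Among Quinn, Haddad and Salazar, a past Master before not a past Master: Quinn (a past Master) before Haddad and Salazar (not a past Master).
Haddad and Salazar are each Liveryman, so the next rule applies.
Among Haddad and Salazar, by admission number (higher first): Haddad (706) before Salazar (16).
Order: Kowalski, Saleh, Quinn, Haddad, Salazar, Vasquez.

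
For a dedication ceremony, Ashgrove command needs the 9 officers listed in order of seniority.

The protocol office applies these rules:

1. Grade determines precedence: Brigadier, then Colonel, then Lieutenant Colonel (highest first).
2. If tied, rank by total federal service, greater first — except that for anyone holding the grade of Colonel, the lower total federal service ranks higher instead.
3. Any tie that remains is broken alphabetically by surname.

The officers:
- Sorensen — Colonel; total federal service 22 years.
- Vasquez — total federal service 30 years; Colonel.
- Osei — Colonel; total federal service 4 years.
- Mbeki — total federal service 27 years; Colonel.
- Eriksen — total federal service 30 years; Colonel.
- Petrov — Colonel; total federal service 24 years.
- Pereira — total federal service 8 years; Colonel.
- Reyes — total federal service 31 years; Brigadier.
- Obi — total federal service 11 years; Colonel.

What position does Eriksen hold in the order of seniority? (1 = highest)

8

By grade: Reyes (Brigadier); then Osei, Pereira, Obi, Sorensen, Petrov, Mbeki, Eriksen and Vasquez (Colonel).
Among Osei, Pereira, Obi, Sorensen, Petrov, Mbeki, Eriksen and Vasquez, by total federal service (lower first) (reversed rule for this group): Osei (4 years) before Pereira (8 years) before Obi (11 years) before Sorensen (22 years) before Petrov (24 years) before Mbeki (27 years) before Eriksen and Vasquez (30 years).
Among Eriksen and Vasquez, alphabetically by surname: Eriksen before Vasquez.
Order: Reyes, Osei, Pereira, Obi, Sorensen, Petrov, Mbeki, Eriksen, Vasquez. So position 8.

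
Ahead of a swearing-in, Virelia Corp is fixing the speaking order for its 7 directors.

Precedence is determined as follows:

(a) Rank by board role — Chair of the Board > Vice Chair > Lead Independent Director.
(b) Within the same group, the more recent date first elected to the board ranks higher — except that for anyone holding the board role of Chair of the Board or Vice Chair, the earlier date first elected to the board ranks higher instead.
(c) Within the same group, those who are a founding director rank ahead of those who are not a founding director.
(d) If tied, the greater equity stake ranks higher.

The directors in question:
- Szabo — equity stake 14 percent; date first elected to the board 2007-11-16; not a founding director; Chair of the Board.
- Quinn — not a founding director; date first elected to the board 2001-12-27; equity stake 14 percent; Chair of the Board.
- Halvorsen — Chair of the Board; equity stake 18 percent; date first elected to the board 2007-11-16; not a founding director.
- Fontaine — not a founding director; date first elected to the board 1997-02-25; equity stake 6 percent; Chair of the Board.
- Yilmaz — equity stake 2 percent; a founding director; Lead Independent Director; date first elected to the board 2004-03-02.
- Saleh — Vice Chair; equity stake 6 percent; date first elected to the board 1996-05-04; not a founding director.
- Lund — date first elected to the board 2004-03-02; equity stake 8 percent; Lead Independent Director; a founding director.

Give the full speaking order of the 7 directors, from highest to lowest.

By board role: Fontaine, Quinn, Halvorsen and Szabo (Chair of the Board); then Saleh (Vice Chair); then Lund and Yilmaz (Lead Independent Director).
Among Fontaine, Quinn, Halvorsen and Szabo, by date first elected to the board (earlier first) (reversed rule for this group): Fontaine (1997-02-25) before Quinn (2001-12-27) before Halvorsen and Szabo (2007-11-16).
Halvorsen and Szabo are each not a founding director, so the next rule applies.
Among Halvorsen and Szabo, by equity stake (higher first): Halvorsen (18 percent) before Szabo (14 percent).
Lund and Yilmaz both have date first elected to the board 2004-03-02, so the next rule applies.
Lund and Yilmaz are each a founding director, so the next rule applies.
Among Lund and Yilmaz, by equity stake (higher first): Lund (8 percent) before Yilmaz (2 percent).
Full order: Fontaine, Quinn, Halvorsen, Szabo, Saleh, Lund, Yilmaz.

Fontaine, Quinn, Halvorsen, Szabo, Saleh, Lund, Yilmaz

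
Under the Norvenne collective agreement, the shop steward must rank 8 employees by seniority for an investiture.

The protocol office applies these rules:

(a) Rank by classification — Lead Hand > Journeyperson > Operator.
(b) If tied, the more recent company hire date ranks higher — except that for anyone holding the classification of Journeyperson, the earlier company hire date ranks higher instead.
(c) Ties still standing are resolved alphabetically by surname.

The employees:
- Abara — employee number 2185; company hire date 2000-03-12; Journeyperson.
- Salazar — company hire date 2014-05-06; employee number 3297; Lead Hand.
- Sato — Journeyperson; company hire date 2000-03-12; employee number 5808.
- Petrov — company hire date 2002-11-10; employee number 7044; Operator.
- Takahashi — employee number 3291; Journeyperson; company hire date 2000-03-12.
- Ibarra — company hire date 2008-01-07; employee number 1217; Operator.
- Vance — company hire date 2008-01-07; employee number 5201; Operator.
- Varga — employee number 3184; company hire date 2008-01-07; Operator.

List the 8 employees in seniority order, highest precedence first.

Salazar, Abara, Sato, Takahashi, Ibarra, Vance, Varga, Petrov

By classification: Salazar (Lead Hand); then Abara, Sato and Takahashi (Journeyperson); then Ibarra, Vance, Varga and Petrov (Operator).
Abara, Sato and Takahashi all have company hire date 2000-03-12, so the next rule applies.
Among Abara, Sato and Takahashi, alphabetically by surname: Abara before Sato before Takahashi.
Among Ibarra, Vance, Varga and Petrov, by company hire date (later first): Ibarra, Vance and Varga (2008-01-07) before Petrov (2002-11-10).
Among Ibarra, Vance and Varga, alphabetically by surname: Ibarra before Vance before Varga.
Full order: Salazar, Abara, Sato, Takahashi, Ibarra, Vance, Varga, Petrov.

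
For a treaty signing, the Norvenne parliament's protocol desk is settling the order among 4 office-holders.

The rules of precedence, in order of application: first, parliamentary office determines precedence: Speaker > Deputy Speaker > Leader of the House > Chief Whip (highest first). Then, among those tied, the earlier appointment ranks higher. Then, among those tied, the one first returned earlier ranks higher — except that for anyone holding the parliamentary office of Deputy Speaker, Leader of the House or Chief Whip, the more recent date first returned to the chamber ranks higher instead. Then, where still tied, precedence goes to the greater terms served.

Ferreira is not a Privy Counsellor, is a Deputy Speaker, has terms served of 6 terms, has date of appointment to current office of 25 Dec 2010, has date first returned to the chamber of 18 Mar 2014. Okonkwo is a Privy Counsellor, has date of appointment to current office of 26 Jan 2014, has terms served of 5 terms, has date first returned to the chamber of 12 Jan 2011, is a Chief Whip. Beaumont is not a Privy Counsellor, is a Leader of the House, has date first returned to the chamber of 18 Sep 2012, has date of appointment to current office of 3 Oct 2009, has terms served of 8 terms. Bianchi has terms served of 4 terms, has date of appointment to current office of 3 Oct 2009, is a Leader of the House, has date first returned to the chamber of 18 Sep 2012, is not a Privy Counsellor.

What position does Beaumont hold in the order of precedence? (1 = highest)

By parliamentary office: Ferreira (Deputy Speaker); then Beaumont and Bianchi (Leader of the House); then Okonkwo (Chief Whip).
Beaumont and Bianchi both have date of appointment to current office 3 Oct 2009, so the next rule applies.
Beaumont and Bianchi both have date first returned to the chamber 18 Sep 2012, so the next rule applies.
Among Beaumont and Bianchi, by terms served (higher first): Beaumont (8 terms) before Bianchi (4 terms).
Order: Ferreira, Beaumont, Bianchi, Okonkwo. So position 2.

2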